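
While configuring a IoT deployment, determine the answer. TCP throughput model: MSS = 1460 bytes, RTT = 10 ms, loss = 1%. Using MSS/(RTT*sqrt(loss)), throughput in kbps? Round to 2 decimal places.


Given: MSS = 1460 bytes, RTT = 10 ms, loss = 1%
RTT in seconds = 10 / 1000 = 0.01
Loss rate = 1% = 0.01
sqrt(loss) = sqrt(0.01) = 0.1
Throughput (bytes/s) = 1460 / (0.01 * 0.1) = 1460000.0000
Throughput (kbps) = 1460000.0000 * 8 / 1000 = 11680.000000 -> 11680.00 kbps (2 dp)

11680.00


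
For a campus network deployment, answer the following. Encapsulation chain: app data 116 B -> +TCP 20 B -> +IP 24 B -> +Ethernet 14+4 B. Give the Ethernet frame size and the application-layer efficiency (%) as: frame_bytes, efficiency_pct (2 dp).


TCP segment = 116 + 20 = 136 B
IP packet = 136 + 24 = 160 B
Ethernet frame = 160 + 14 + 4 = 178 B
Efficiency = app / frame = 116 / 178 = 0.651685 = 65.1685% -> 65.17% (2 dp)

178, 65.17


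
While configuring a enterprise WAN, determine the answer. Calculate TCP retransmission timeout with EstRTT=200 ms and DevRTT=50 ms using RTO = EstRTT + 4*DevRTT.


Given: EstRTT = 200 ms, DevRTT = 50 ms
Timeout = EstRTT + 4 * DevRTT
4 * DevRTT = 4 * 50 = 200
Timeout = 200 + 200 = 400 ms

400


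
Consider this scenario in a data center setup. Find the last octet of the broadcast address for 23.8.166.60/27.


Given: IP = 23.8.166.60, prefix = /27
Host bits = 32 - 27 = 5
Network last octet = 60 AND mask = 32
Host part size = 2^5 - 1 = 31
Broadcast last octet = 32 OR 31 = 63

63


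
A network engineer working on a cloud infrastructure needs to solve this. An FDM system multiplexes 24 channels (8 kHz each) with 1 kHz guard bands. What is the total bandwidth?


Given: 24 channels, 8 kHz each, guard = 1 kHz
Channel bandwidth = 24 * 8 = 192 kHz
Guard bands = 23 gaps * 1 kHz = 23 kHz
Total = 192 + 23 = 215 kHz

215


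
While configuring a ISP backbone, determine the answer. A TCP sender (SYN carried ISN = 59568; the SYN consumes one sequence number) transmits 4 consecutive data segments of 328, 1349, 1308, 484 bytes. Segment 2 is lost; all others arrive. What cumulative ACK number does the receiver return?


SYN uses sequence number 59568; first data byte = ISN + 1 = 59569.
Segment 1: SEQ = 59569, len = 328 B, covers [59569, 59896]
Segment 2: SEQ = 59897, len = 1349 B, covers [59897, 61245] [LOST]
Segment 3: SEQ = 61246, len = 1308 B, covers [61246, 62553]
Segment 4: SEQ = 62554, len = 484 B, covers [62554, 63037]
In-order data received: bytes [59569, 59896] (segments 1..1).
Segment 2 missing -> gap begins at byte 59897; later segments buffered out of order.
Cumulative ACK = next expected in-order byte = 59569 + 328 = 59897

59897


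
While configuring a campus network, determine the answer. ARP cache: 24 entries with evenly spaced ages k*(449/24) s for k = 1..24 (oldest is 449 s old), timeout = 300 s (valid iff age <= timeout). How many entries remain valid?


Ages are k * 449/24 s for k = 1..24 (spacing = 18.7083 s).
Entry k is valid iff k * 449/24 <= 300 iff k <= 24 * 300 / 449 = 16.0356
n_valid = floor(16.0356) = 16
(n_stale = 24 - 16 = 8)

16


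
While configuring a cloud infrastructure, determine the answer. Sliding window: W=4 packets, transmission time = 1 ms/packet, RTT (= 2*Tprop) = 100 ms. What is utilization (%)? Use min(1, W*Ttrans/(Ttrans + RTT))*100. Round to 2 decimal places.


Given: W = 4, Ttrans = 1 ms, RTT = 100 ms (= 2 * Tprop, Tprop = 50 ms)
Cycle time = Ttrans + RTT = 1 + 100 = 101 ms (first packet sent until its ACK returns)
W * Ttrans = 4 * 1 = 4 ms of sending per cycle
W * Ttrans / (Ttrans + RTT) = 4 / 101 = 0.039604
U = min(1, 0.039604) = 0.039604
U% = 3.96%

3.96


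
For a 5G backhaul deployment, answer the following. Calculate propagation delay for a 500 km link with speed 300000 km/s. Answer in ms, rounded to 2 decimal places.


Given: distance = 500 km, speed = 300000 km/s
Delay = distance / speed = 500 / 300000 seconds
Delay in ms = 500 * 1000 / 300000
Delay = 1.6667 ms
Rounded to 2 dp = 1.67 ms

1.67


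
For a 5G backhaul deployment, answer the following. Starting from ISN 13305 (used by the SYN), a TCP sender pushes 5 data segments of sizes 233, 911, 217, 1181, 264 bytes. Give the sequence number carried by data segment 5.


The SYN occupies sequence number ISN = 13305, so the first data byte is ISN + 1 = 13306.
SEQ of data segment i = (ISN + 1) + sum of payload sizes of segments 1..i-1.
Segment 1: SEQ = 13306, payload = 233 bytes
Segment 2: SEQ = 13539, payload = 911 bytes
Segment 3: SEQ = 14450, payload = 217 bytes
Segment 4: SEQ = 14667, payload = 1181 bytes
Segment 5: SEQ = 15848, payload = 264 bytes
SEQ of segment 5 = 13306 + 233 + 911 + 217 + 1181 = 15848

15848


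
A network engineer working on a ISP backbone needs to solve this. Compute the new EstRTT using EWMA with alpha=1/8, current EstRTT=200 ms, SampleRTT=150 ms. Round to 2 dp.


Given: EstRTT = 200 ms, SampleRTT = 150 ms, alpha = 1/8
New EstRTT = (1 - alpha) * EstRTT + alpha * SampleRTT
(7/8) * 200 = 175
(1/8) * 150 = 18.75
New EstRTT = 175 + 18.75 = 193.75 ms -> 193.75 ms (2 dp)

193.75


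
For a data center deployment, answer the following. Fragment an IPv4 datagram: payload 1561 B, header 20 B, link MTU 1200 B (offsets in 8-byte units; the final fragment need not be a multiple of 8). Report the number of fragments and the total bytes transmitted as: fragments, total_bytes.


Max data per non-final fragment = floor((MTU - header)/8)*8 = floor((1200 - 20)/8)*8 = floor(1180/8)*8 = 1176 B
Final fragment needs no 8-byte alignment: it can carry up to MTU - header = 1180 B
Non-final fragments needed = ceil((payload - 1180) / 1176) = ceil(381/1176) = ceil(0.3240) = 1
Number of fragments = 1 + 1 = 2
Fragment sizes (data): 1 * 1176 B + 385 B (last, 385 <= 1180 OK)
Total bytes sent = payload + n_frags * header = 1561 + 2*20 = 1561 + 40 = 1601 B

2, 1601


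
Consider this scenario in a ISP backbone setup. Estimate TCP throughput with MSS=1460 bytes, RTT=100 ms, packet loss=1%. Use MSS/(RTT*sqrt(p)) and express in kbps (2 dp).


Given: MSS = 1460 bytes, RTT = 100 ms, loss = 1%
RTT in seconds = 100 / 1000 = 0.1
Loss rate = 1% = 0.01
sqrt(loss) = sqrt(0.01) = 0.1
Throughput (bytes/s) = 1460 / (0.1 * 0.1) = 146000.0000
Throughput (kbps) = 146000.0000 * 8 / 1000 = 1168.000000 -> 1168.00 kbps (2 dp)

1168.00


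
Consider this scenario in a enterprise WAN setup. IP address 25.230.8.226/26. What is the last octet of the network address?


Given: IP = 25.230.8.226, prefix = /26
Subnet mask = 255.255.255.192
Last octet of IP: 226
Last octet of mask: 192
Network last octet = 226 AND 192 = 192

192


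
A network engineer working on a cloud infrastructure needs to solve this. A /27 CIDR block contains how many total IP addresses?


Given: CIDR prefix /27
Host bits = 32 - 27 = 5
Total addresses = 2^5 = 32

32


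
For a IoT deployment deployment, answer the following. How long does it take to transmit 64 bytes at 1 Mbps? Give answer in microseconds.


Given: packet = 64 bytes, bandwidth = 1 Mbps
Packet in bits = 64 * 8 = 512 bits
Bandwidth = 1 * 10^6 = 1000000 bps
Time = 512 / 1000000 seconds
Time in us = 512 * 10^6 / 1000000 = 512

512


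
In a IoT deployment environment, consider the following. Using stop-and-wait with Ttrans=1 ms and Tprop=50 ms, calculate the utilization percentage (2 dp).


Given: Ttrans = 1 ms, Tprop = 50 ms
RTT = 2 * Tprop = 2 * 50 = 100 ms
U = Ttrans / (Ttrans + RTT)
U = 1 / (1 + 100)
U = 1 / 101 = 0.009901
U% = 0.99%

0.99


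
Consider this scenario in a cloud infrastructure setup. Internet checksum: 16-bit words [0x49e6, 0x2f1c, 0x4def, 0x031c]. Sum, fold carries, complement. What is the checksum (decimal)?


Given words: [0x49e6, 0x2f1c, 0x4def, 0x031c]
Step 1: Sum all words
Raw sum = 18918 + 12060 + 19951 + 796 = 51725
One's complement = ~51725 & 0xFFFF = 13810

13810


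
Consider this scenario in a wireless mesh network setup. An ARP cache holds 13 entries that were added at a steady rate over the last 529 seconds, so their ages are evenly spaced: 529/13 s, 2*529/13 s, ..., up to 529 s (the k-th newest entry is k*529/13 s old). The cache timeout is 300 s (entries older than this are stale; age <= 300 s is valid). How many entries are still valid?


Ages are k * 529/13 s for k = 1..13 (spacing = 40.6923 s).
Entry k is valid iff k * 529/13 <= 300 iff k <= 13 * 300 / 529 = 7.3724
n_valid = floor(7.3724) = 7
(n_stale = 13 - 7 = 6)

7


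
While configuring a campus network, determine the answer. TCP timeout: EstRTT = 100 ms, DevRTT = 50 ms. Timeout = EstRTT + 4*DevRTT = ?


Given: EstRTT = 100 ms, DevRTT = 50 ms
Timeout = EstRTT + 4 * DevRTT
4 * DevRTT = 4 * 50 = 200
Timeout = 100 + 200 = 300 ms

300


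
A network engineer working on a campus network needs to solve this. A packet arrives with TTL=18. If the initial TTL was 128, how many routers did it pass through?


Given: initial TTL = 128, received TTL = 18
Hops = initial TTL - received TTL
Hops = 128 - 18 = 110

110


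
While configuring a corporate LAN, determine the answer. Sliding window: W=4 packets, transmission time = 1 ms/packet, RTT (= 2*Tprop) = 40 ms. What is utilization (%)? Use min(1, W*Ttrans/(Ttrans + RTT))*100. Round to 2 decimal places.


Given: W = 4, Ttrans = 1 ms, RTT = 40 ms (= 2 * Tprop, Tprop = 20 ms)
Cycle time = Ttrans + RTT = 1 + 40 = 41 ms (first packet sent until its ACK returns)
W * Ttrans = 4 * 1 = 4 ms of sending per cycle
W * Ttrans / (Ttrans + RTT) = 4 / 41 = 0.097561
U = min(1, 0.097561) = 0.097561
U% = 9.76%

9.76


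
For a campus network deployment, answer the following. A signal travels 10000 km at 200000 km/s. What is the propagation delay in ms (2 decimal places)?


Given: distance = 10000 km, speed = 200000 km/s
Delay = distance / speed = 10000 / 200000 seconds
Delay in ms = 10000 * 1000 / 200000
Delay = 50.0000 ms
Rounded to 2 dp = 50.00 ms

50.00


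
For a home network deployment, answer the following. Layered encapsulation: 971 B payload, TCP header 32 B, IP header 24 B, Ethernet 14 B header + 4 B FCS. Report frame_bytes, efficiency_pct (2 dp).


TCP segment = 971 + 32 = 1003 B
IP packet = 1003 + 24 = 1027 B
Ethernet frame = 1027 + 14 + 4 = 1045 B
Efficiency = app / frame = 971 / 1045 = 0.929187 = 92.9187% -> 92.92% (2 dp)

1045, 92.92


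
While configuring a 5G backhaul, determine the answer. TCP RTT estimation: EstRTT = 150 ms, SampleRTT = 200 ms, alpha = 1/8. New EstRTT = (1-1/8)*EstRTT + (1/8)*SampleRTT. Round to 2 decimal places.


Given: EstRTT = 150 ms, SampleRTT = 200 ms, alpha = 1/8
New EstRTT = (1 - alpha) * EstRTT + alpha * SampleRTT
(7/8) * 150 = 131.25
(1/8) * 200 = 25
New EstRTT = 131.25 + 25 = 156.25 ms -> 156.25 ms (2 dp)

156.25


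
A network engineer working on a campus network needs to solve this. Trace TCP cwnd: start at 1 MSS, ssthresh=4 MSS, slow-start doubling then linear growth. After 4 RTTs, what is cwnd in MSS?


RTT 0: cwnd = 1 MSS (initial)
RTT 1: cwnd = 2 MSS (slow start, doubled)
RTT 2: cwnd = 4 MSS (slow start, doubled)
RTT 3: cwnd = 5 MSS (congestion avoidance, +1)
RTT 4: cwnd = 6 MSS (congestion avoidance, +1)

6


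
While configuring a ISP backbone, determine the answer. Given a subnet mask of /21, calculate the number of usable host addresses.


Given: subnet mask /21
Host bits = 32 - 21 = 11
Total addresses = 2^11 = 2048
Usable hosts = 2048 - 2 (network + broadcast) = 2046

2046


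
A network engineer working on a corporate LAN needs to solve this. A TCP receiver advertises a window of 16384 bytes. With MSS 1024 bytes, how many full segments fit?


Given: RWND = 16384 bytes, MSS = 1024 bytes
Full segments = floor(RWND / MSS)
Full segments = floor(16384 / 1024)
Full segments = floor(16.0) = 16

16


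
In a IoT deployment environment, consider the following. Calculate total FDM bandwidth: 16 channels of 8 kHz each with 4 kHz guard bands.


Given: 16 channels, 8 kHz each, guard = 4 kHz
Channel bandwidth = 16 * 8 = 128 kHz
Guard bands = 15 gaps * 4 kHz = 60 kHz
Total = 128 + 60 = 188 kHz

188


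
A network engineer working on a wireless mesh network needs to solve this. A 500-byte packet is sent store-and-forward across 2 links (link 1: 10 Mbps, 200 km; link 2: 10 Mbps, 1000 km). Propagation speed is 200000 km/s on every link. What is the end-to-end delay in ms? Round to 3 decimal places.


Packet = 500 bytes = 4000 bits. Store-and-forward: sum (t_trans + t_prop) per link.
Link 1: t_trans = 4000/(10*10^6) s = 0.4000 ms; t_prop = 200/200000 s = 1.0000 ms; subtotal = 1.4000 ms
Link 2: t_trans = 4000/(10*10^6) s = 0.4000 ms; t_prop = 1000/200000 s = 5.0000 ms; subtotal = 5.4000 ms
End-to-end = 1.4000 + 5.4000 = 6.8000 ms -> 6.800 ms (3 dp)

6.800


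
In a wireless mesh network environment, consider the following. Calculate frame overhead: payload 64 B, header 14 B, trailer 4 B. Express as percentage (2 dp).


Given: payload = 64 B, header = 14 B, trailer = 4 B
Overhead bytes = header + trailer = 14 + 4 = 18
Total frame = payload + overhead = 64 + 18 = 82
Overhead % = 18 / 82 * 100 = 21.9512% -> 21.95% (2 dp)

21.95


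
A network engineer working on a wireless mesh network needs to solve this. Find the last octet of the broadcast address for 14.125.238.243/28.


Given: IP = 14.125.238.243, prefix = /28
Host bits = 32 - 28 = 4
Network last octet = 243 AND mask = 240
Host part size = 2^4 - 1 = 15
Broadcast last octet = 240 OR 15 = 255

255


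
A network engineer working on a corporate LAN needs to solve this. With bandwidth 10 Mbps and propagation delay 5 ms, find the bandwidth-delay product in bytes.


Given: bandwidth = 10 Mbps, delay = 5 ms
BDP in bits = 10 * 10^6 * 5 / 1000
BDP in bits = 50000
BDP in bytes = 50000 / 8 = 6250

6250


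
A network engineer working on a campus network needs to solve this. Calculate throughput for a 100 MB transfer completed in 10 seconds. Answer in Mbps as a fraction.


Given: file = 100 MB, time = 10 s
File in Mb = 100 * 8 = 800 Mb
Throughput = 800 / 10 Mbps
Throughput = 80 Mbps

80


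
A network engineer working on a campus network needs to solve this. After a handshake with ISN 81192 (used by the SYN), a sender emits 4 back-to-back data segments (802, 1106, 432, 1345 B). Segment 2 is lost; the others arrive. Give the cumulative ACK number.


SYN uses sequence number 81192; first data byte = ISN + 1 = 81193.
Segment 1: SEQ = 81193, len = 802 B, covers [81193, 81994]
Segment 2: SEQ = 81995, len = 1106 B, covers [81995, 83100] [LOST]
Segment 3: SEQ = 83101, len = 432 B, covers [83101, 83532]
Segment 4: SEQ = 83533, len = 1345 B, covers [83533, 84877]
In-order data received: bytes [81193, 81994] (segments 1..1).
Segment 2 missing -> gap begins at byte 81995; later segments buffered out of order.
Cumulative ACK = next expected in-order byte = 81193 + 802 = 81995

81995


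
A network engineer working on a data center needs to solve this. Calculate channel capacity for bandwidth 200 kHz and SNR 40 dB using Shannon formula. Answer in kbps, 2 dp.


Given: B = 200 kHz, SNR = 40 dB
SNR linear = 10^(40/10) = 10000
1 + SNR = 10001
log2(10001) = 13.2878566418
C = 200 * 1000 * 13.2878566418 = 2657571.3284 bps
C = 2657.571328 kbps -> 2657.57 kbps (2 dp)

2657.57


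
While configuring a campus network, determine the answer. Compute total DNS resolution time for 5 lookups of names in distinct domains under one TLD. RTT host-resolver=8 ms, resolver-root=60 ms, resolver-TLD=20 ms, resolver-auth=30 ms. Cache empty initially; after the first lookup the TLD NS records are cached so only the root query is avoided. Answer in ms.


Lookup 1 (cold cache): local + root + TLD + auth = 8 + 60 + 20 + 30 = 118 ms
Lookups 2..5 (TLD NS cached -> skip root; new domain -> still ask TLD and auth): local + TLD + auth = 8 + 20 + 30 = 58 ms each
Remaining 4 lookups: 4 * 58 = 232 ms
Total = 118 + 232 = 350 ms

350


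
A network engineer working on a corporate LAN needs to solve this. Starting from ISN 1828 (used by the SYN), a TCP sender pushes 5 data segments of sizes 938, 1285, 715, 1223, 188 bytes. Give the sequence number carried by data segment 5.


The SYN occupies sequence number ISN = 1828, so the first data byte is ISN + 1 = 1829.
SEQ of data segment i = (ISN + 1) + sum of payload sizes of segments 1..i-1.
Segment 1: SEQ = 1829, payload = 938 bytes
Segment 2: SEQ = 2767, payload = 1285 bytes
Segment 3: SEQ = 4052, payload = 715 bytes
Segment 4: SEQ = 4767, payload = 1223 bytes
Segment 5: SEQ = 5990, payload = 188 bytes
SEQ of segment 5 = 1829 + 938 + 1285 + 715 + 1223 = 5990

5990


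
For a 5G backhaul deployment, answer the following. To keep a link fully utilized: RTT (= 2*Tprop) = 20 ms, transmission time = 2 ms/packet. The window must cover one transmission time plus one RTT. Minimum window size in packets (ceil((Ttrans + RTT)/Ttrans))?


Given: Ttrans = 2 ms, RTT = 20 ms (= 2 * Tprop, Tprop = 10 ms)
Time until first ACK returns = Ttrans + RTT = 2 + 20 = 22 ms
Need W * Ttrans >= Ttrans + RTT  ->  W >= (Ttrans + RTT) / Ttrans
(Ttrans + RTT) / Ttrans = 22 / 2 = 11
W_min = ceil(11) = 11

11


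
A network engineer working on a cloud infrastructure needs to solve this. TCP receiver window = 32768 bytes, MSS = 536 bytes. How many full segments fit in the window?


Given: RWND = 32768 bytes, MSS = 536 bytes
Full segments = floor(RWND / MSS)
Full segments = floor(32768 / 536)
Full segments = floor(61.1343) = 61

61


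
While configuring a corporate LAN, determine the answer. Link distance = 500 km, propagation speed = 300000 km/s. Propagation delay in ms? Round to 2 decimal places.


Given: distance = 500 km, speed = 300000 km/s
Delay = distance / speed = 500 / 300000 seconds
Delay in ms = 500 * 1000 / 300000
Delay = 1.6667 ms
Rounded to 2 dp = 1.67 ms

1.67


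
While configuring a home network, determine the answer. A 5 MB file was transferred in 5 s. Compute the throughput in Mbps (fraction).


Given: file = 5 MB, time = 5 s
File in Mb = 5 * 8 = 40 Mb
Throughput = 40 / 5 Mbps
Throughput = 8 Mbps

8


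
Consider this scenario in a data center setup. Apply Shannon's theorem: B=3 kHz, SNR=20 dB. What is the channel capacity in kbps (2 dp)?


Given: B = 3 kHz, SNR = 20 dB
SNR linear = 10^(20/10) = 100
1 + SNR = 101
log2(101) = 6.6582114828
C = 3 * 1000 * 6.6582114828 = 19974.6344 bps
C = 19.974634 kbps -> 19.97 kbps (2 dp)

19.97


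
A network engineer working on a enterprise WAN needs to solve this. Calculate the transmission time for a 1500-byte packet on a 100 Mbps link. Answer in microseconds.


Given: packet = 1500 bytes, bandwidth = 100 Mbps
Packet in bits = 1500 * 8 = 12000 bits
Bandwidth = 100 * 10^6 = 100000000 bps
Time = 12000 / 100000000 seconds
Time in us = 12000 * 10^6 / 100000000 = 120

120


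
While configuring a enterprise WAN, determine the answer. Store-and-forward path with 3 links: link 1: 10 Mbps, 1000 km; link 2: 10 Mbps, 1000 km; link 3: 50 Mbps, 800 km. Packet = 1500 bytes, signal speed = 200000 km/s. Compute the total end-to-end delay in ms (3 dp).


Packet = 1500 bytes = 12000 bits. Store-and-forward: sum (t_trans + t_prop) per link.
Link 1: t_trans = 12000/(10*10^6) s = 1.2000 ms; t_prop = 1000/200000 s = 5.0000 ms; subtotal = 6.2000 ms
Link 2: t_trans = 12000/(10*10^6) s = 1.2000 ms; t_prop = 1000/200000 s = 5.0000 ms; subtotal = 6.2000 ms
Link 3: t_trans = 12000/(50*10^6) s = 0.2400 ms; t_prop = 800/200000 s = 4.0000 ms; subtotal = 4.2400 ms
End-to-end = 6.2000 + 6.2000 + 4.2400 = 16.6400 ms -> 16.640 ms (3 dp)

16.640


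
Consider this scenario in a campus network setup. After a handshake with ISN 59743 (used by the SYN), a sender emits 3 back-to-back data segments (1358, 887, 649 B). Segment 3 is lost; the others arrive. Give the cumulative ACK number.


SYN uses sequence number 59743; first data byte = ISN + 1 = 59744.
Segment 1: SEQ = 59744, len = 1358 B, covers [59744, 61101]
Segment 2: SEQ = 61102, len = 887 B, covers [61102, 61988]
Segment 3: SEQ = 61989, len = 649 B, covers [61989, 62637] [LOST]
In-order data received: bytes [59744, 61988] (segments 1..2).
Segment 3 missing -> gap begins at byte 61989.
Cumulative ACK = next expected in-order byte = 59744 + 1358 + 887 = 61989

61989


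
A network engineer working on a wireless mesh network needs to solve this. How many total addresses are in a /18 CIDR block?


Given: CIDR prefix /18
Host bits = 32 - 18 = 14
Total addresses = 2^14 = 16384

16384


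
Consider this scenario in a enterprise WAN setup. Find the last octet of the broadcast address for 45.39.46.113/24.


Given: IP = 45.39.46.113, prefix = /24
Host bits = 32 - 24 = 8
Network last octet = 113 AND mask = 0
Host part size = 2^8 - 1 = 255
Broadcast last octet = 0 OR 255 = 255

255


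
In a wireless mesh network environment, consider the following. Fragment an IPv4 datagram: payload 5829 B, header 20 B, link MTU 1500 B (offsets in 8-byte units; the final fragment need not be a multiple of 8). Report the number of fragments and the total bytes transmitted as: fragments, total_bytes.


Max data per non-final fragment = floor((MTU - header)/8)*8 = floor((1500 - 20)/8)*8 = floor(1480/8)*8 = 1480 B
Final fragment needs no 8-byte alignment: it can carry up to MTU - header = 1480 B
Non-final fragments needed = ceil((payload - 1480) / 1480) = ceil(4349/1480) = ceil(2.9385) = 3
Number of fragments = 3 + 1 = 4
Fragment sizes (data): 3 * 1480 B + 1389 B (last, 1389 <= 1480 OK)
Total bytes sent = payload + n_frags * header = 5829 + 4*20 = 5829 + 80 = 5909 B

4, 5909


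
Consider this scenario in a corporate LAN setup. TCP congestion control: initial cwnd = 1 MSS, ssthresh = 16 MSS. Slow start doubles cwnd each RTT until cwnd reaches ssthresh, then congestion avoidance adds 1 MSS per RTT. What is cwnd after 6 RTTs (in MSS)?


RTT 0: cwnd = 1 MSS (initial)
RTT 1: cwnd = 2 MSS (slow start, doubled)
RTT 2: cwnd = 4 MSS (slow start, doubled)
RTT 3: cwnd = 8 MSS (slow start, doubled)
RTT 4: cwnd = 16 MSS (slow start, doubled)
RTT 5: cwnd = 17 MSS (congestion avoidance, +1)
RTT 6: cwnd = 18 MSS (congestion avoidance, +1)

18


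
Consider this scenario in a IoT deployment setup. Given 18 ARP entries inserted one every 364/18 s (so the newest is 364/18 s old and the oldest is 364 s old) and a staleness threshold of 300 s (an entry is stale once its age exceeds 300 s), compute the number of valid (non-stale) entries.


Ages are k * 364/18 s for k = 1..18 (spacing = 20.2222 s).
Entry k is valid iff k * 364/18 <= 300 iff k <= 18 * 300 / 364 = 14.8352
n_valid = floor(14.8352) = 14
(n_stale = 18 - 14 = 4)

14


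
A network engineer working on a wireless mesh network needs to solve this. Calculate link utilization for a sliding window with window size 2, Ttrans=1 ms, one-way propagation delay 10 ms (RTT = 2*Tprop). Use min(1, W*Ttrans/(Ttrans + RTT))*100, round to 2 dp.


Given: W = 2, Ttrans = 1 ms, RTT = 20 ms (= 2 * Tprop, Tprop = 10 ms)
Cycle time = Ttrans + RTT = 1 + 20 = 21 ms (first packet sent until its ACK returns)
W * Ttrans = 2 * 1 = 2 ms of sending per cycle
W * Ttrans / (Ttrans + RTT) = 2 / 21 = 0.095238
U = min(1, 0.095238) = 0.095238
U% = 9.52%

9.52


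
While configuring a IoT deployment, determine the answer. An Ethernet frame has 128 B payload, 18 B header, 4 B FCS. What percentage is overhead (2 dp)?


Given: payload = 128 B, header = 18 B, trailer = 4 B
Overhead bytes = header + trailer = 18 + 4 = 22
Total frame = payload + overhead = 128 + 22 = 150
Overhead % = 22 / 150 * 100 = 14.6667% -> 14.67% (2 dp)

14.67


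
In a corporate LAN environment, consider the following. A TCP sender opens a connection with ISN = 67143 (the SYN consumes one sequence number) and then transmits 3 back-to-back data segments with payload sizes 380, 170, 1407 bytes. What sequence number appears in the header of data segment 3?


The SYN occupies sequence number ISN = 67143, so the first data byte is ISN + 1 = 67144.
SEQ of data segment i = (ISN + 1) + sum of payload sizes of segments 1..i-1.
Segment 1: SEQ = 67144, payload = 380 bytes
Segment 2: SEQ = 67524, payload = 170 bytes
Segment 3: SEQ = 67694, payload = 1407 bytes
SEQ of segment 3 = 67144 + 380 + 170 = 67694

67694


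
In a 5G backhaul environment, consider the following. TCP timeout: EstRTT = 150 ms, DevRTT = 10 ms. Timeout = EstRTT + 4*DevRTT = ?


Given: EstRTT = 150 ms, DevRTT = 10 ms
Timeout = EstRTT + 4 * DevRTT
4 * DevRTT = 4 * 10 = 40
Timeout = 150 + 40 = 190 ms

190


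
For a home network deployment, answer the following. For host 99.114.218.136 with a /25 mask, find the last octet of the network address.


Given: IP = 99.114.218.136, prefix = /25
Subnet mask = 255.255.255.128
Last octet of IP: 136
Last octet of mask: 128
Network last octet = 136 AND 128 = 128

128


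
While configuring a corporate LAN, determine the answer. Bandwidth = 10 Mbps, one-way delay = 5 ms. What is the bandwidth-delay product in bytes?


Given: bandwidth = 10 Mbps, delay = 5 ms
BDP in bits = 10 * 10^6 * 5 / 1000
BDP in bits = 50000
BDP in bytes = 50000 / 8 = 6250

6250


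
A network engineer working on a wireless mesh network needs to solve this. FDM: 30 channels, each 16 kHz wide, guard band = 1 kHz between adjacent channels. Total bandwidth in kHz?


Given: 30 channels, 16 kHz each, guard = 1 kHz
Channel bandwidth = 30 * 16 = 480 kHz
Guard bands = 29 gaps * 1 kHz = 29 kHz
Total = 480 + 29 = 509 kHz

509


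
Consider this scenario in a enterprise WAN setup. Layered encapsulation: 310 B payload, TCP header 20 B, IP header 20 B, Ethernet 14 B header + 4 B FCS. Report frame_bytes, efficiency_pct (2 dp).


TCP segment = 310 + 20 = 330 B
IP packet = 330 + 20 = 350 B
Ethernet frame = 350 + 14 + 4 = 368 B
Efficiency = app / frame = 310 / 368 = 0.842391 = 84.2391% -> 84.24% (2 dp)

368, 84.24


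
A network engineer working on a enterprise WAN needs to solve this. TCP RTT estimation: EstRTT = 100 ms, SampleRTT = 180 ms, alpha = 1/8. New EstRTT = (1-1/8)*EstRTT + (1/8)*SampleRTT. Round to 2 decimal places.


Given: EstRTT = 100 ms, SampleRTT = 180 ms, alpha = 1/8
New EstRTT = (1 - alpha) * EstRTT + alpha * SampleRTT
(7/8) * 100 = 87.5
(1/8) * 180 = 22.5
New EstRTT = 87.5 + 22.5 = 110 ms -> 110.00 ms (2 dp)

110.00


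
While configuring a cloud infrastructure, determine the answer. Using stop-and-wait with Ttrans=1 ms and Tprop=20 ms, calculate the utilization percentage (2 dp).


Given: Ttrans = 1 ms, Tprop = 20 ms
RTT = 2 * Tprop = 2 * 20 = 40 ms
U = Ttrans / (Ttrans + RTT)
U = 1 / (1 + 40)
U = 1 / 41 = 0.02439
U% = 2.44%

2.44


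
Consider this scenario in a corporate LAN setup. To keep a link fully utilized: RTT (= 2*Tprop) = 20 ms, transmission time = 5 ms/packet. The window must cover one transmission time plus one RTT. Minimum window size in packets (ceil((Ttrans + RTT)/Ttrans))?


Given: Ttrans = 5 ms, RTT = 20 ms (= 2 * Tprop, Tprop = 10 ms)
Time until first ACK returns = Ttrans + RTT = 5 + 20 = 25 ms
Need W * Ttrans >= Ttrans + RTT  ->  W >= (Ttrans + RTT) / Ttrans
(Ttrans + RTT) / Ttrans = 25 / 5 = 5
W_min = ceil(5) = 5

5


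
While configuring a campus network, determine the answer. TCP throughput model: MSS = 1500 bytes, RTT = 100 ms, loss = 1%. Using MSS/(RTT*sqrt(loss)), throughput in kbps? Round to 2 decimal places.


Given: MSS = 1500 bytes, RTT = 100 ms, loss = 1%
RTT in seconds = 100 / 1000 = 0.1
Loss rate = 1% = 0.01
sqrt(loss) = sqrt(0.01) = 0.1
Throughput (bytes/s) = 1500 / (0.1 * 0.1) = 150000.0000
Throughput (kbps) = 150000.0000 * 8 / 1000 = 1200.000000 -> 1200.00 kbps (2 dp)

1200.00


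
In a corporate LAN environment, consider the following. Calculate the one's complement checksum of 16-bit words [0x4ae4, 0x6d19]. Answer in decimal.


Given words: [0x4ae4, 0x6d19]
Step 1: Sum all words
Raw sum = 19172 + 27929 = 47101
One's complement = ~47101 & 0xFFFF = 18434

18434


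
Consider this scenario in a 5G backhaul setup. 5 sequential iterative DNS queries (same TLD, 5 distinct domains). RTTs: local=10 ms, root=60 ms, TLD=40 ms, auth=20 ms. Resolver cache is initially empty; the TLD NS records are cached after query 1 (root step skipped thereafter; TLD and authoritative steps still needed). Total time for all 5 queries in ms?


Lookup 1 (cold cache): local + root + TLD + auth = 10 + 60 + 40 + 20 = 130 ms
Lookups 2..5 (TLD NS cached -> skip root; new domain -> still ask TLD and auth): local + TLD + auth = 10 + 40 + 20 = 70 ms each
Remaining 4 lookups: 4 * 70 = 280 ms
Total = 130 + 280 = 410 ms

410


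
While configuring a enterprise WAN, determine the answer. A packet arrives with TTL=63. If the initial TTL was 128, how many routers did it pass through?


Given: initial TTL = 128, received TTL = 63
Hops = initial TTL - received TTL
Hops = 128 - 63 = 65

65


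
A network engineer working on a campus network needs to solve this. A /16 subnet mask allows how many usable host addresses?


Given: subnet mask /16
Host bits = 32 - 16 = 16
Total addresses = 2^16 = 65536
Usable hosts = 65536 - 2 (network + broadcast) = 65534

65534


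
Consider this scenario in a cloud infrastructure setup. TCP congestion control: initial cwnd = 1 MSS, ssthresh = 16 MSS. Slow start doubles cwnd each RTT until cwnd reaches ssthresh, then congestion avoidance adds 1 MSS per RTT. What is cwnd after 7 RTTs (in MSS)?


RTT 0: cwnd = 1 MSS (initial)
RTT 1: cwnd = 2 MSS (slow start, doubled)
RTT 2: cwnd = 4 MSS (slow start, doubled)
RTT 3: cwnd = 8 MSS (slow start, doubled)
RTT 4: cwnd = 16 MSS (slow start, doubled)
RTT 5: cwnd = 17 MSS (congestion avoidance, +1)
RTT 6: cwnd = 18 MSS (congestion avoidance, +1)
RTT 7: cwnd = 19 MSS (congestion avoidance, +1)

19


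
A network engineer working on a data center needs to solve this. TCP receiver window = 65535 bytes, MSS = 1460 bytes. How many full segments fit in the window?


Given: RWND = 65535 bytes, MSS = 1460 bytes
Full segments = floor(RWND / MSS)
Full segments = floor(65535 / 1460)
Full segments = floor(44.887) = 44

44


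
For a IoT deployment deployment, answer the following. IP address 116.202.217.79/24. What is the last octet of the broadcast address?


Given: IP = 116.202.217.79, prefix = /24
Host bits = 32 - 24 = 8
Network last octet = 79 AND mask = 0
Host part size = 2^8 - 1 = 255
Broadcast last octet = 0 OR 255 = 255

255


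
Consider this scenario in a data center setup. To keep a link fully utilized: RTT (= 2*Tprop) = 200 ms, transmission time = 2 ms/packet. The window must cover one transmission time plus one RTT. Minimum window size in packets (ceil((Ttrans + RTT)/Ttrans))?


Given: Ttrans = 2 ms, RTT = 200 ms (= 2 * Tprop, Tprop = 100 ms)
Time until first ACK returns = Ttrans + RTT = 2 + 200 = 202 ms
Need W * Ttrans >= Ttrans + RTT  ->  W >= (Ttrans + RTT) / Ttrans
(Ttrans + RTT) / Ttrans = 202 / 2 = 101
W_min = ceil(101) = 101

101


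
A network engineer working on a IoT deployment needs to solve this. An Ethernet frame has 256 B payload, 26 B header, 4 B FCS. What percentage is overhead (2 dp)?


Given: payload = 256 B, header = 26 B, trailer = 4 B
Overhead bytes = header + trailer = 26 + 4 = 30
Total frame = payload + overhead = 256 + 30 = 286
Overhead % = 30 / 286 * 100 = 10.4895% -> 10.49% (2 dp)

10.49


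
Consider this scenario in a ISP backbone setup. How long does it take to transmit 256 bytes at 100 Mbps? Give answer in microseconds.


Given: packet = 256 bytes, bandwidth = 100 Mbps
Packet in bits = 256 * 8 = 2048 bits
Bandwidth = 100 * 10^6 = 100000000 bps
Time = 2048 / 100000000 seconds
Time in us = 2048 * 10^6 / 100000000 = 20.48

20.48


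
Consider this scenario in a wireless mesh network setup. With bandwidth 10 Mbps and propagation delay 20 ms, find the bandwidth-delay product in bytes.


Given: bandwidth = 10 Mbps, delay = 20 ms
BDP in bits = 10 * 10^6 * 20 / 1000
BDP in bits = 200000
BDP in bytes = 200000 / 8 = 25000

25000


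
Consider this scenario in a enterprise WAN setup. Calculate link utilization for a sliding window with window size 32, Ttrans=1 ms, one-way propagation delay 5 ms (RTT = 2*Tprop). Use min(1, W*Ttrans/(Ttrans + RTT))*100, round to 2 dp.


Given: W = 32, Ttrans = 1 ms, RTT = 10 ms (= 2 * Tprop, Tprop = 5 ms)
Cycle time = Ttrans + RTT = 1 + 10 = 11 ms (first packet sent until its ACK returns)
W * Ttrans = 32 * 1 = 32 ms of sending per cycle
W * Ttrans / (Ttrans + RTT) = 32 / 11 = 2.909091
U = min(1, 2.909091) = 1.000000
U% = 100.00%

100.00


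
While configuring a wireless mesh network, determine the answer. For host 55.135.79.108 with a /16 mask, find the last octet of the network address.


Given: IP = 55.135.79.108, prefix = /16
Subnet mask = 255.255.0.0
Last octet of IP: 108
Last octet of mask: 0
Network last octet = 108 AND 0 = 0

0


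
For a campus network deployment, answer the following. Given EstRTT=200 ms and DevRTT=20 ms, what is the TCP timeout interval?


Given: EstRTT = 200 ms, DevRTT = 20 ms
Timeout = EstRTT + 4 * DevRTT
4 * DevRTT = 4 * 20 = 80
Timeout = 200 + 80 = 280 ms

280


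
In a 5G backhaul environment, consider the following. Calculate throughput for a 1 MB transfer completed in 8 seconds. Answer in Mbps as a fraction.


Given: file = 1 MB, time = 8 s
File in Mb = 1 * 8 = 8 Mb
Throughput = 8 / 8 Mbps
Throughput = 1 Mbps

1


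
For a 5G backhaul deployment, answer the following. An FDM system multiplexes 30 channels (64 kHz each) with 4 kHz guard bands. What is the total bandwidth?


Given: 30 channels, 64 kHz each, guard = 4 kHz
Channel bandwidth = 30 * 64 = 1920 kHz
Guard bands = 29 gaps * 4 kHz = 116 kHz
Total = 1920 + 116 = 2036 kHz

2036


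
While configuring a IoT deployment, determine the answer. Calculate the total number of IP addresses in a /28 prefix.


Given: CIDR prefix /28
Host bits = 32 - 28 = 4
Total addresses = 2^4 = 16

16


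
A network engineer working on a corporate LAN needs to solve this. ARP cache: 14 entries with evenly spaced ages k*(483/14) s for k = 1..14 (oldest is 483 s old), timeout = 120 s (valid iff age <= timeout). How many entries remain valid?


Ages are k * 483/14 s for k = 1..14 (spacing = 34.5000 s).
Entry k is valid iff k * 483/14 <= 120 iff k <= 14 * 120 / 483 = 3.4783
n_valid = floor(3.4783) = 3
(n_stale = 14 - 3 = 11)

3


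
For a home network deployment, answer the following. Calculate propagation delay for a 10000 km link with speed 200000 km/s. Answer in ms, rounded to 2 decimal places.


Given: distance = 10000 km, speed = 200000 km/s
Delay = distance / speed = 10000 / 200000 seconds
Delay in ms = 10000 * 1000 / 200000
Delay = 50.0000 ms
Rounded to 2 dp = 50.00 ms

50.00


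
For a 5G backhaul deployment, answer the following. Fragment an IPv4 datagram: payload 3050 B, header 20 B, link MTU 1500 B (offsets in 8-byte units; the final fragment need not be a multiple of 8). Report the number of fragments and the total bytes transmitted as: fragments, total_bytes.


Max data per non-final fragment = floor((MTU - header)/8)*8 = floor((1500 - 20)/8)*8 = floor(1480/8)*8 = 1480 B
Final fragment needs no 8-byte alignment: it can carry up to MTU - header = 1480 B
Non-final fragments needed = ceil((payload - 1480) / 1480) = ceil(1570/1480) = ceil(1.0608) = 2
Number of fragments = 2 + 1 = 3
Fragment sizes (data): 2 * 1480 B + 90 B (last, 90 <= 1480 OK)
Total bytes sent = payload + n_frags * header = 3050 + 3*20 = 3050 + 60 = 3110 B

3, 3110


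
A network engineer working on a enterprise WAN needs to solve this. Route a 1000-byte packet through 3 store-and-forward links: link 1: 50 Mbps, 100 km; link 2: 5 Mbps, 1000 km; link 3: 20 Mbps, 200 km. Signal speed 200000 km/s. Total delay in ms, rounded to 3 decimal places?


Packet = 1000 bytes = 8000 bits. Store-and-forward: sum (t_trans + t_prop) per link.
Link 1: t_trans = 8000/(50*10^6) s = 0.1600 ms; t_prop = 100/200000 s = 0.5000 ms; subtotal = 0.6600 ms
Link 2: t_trans = 8000/(5*10^6) s = 1.6000 ms; t_prop = 1000/200000 s = 5.0000 ms; subtotal = 6.6000 ms
Link 3: t_trans = 8000/(20*10^6) s = 0.4000 ms; t_prop = 200/200000 s = 1.0000 ms; subtotal = 1.4000 ms
End-to-end = 0.6600 + 6.6000 + 1.4000 = 8.6600 ms -> 8.660 ms (3 dp)

8.660


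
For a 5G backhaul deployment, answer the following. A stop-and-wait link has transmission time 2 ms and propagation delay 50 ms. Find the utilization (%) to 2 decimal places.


Given: Ttrans = 2 ms, Tprop = 50 ms
RTT = 2 * Tprop = 2 * 50 = 100 ms
U = Ttrans / (Ttrans + RTT)
U = 2 / (2 + 100)
U = 2 / 102 = 0.019608
U% = 1.96%

1.96


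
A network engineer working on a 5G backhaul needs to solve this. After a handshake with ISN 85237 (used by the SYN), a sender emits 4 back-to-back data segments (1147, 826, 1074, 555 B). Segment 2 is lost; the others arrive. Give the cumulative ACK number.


SYN uses sequence number 85237; first data byte = ISN + 1 = 85238.
Segment 1: SEQ = 85238, len = 1147 B, covers [85238, 86384]
Segment 2: SEQ = 86385, len = 826 B, covers [86385, 87210] [LOST]
Segment 3: SEQ = 87211, len = 1074 B, covers [87211, 88284]
Segment 4: SEQ = 88285, len = 555 B, covers [88285, 88839]
In-order data received: bytes [85238, 86384] (segments 1..1).
Segment 2 missing -> gap begins at byte 86385; later segments buffered out of order.
Cumulative ACK = next expected in-order byte = 85238 + 1147 = 86385

86385


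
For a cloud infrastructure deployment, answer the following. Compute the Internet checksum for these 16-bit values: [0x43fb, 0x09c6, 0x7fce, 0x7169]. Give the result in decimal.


Given words: [0x43fb, 0x09c6, 0x7fce, 0x7169]
Step 1: Sum all words
Raw sum = 17403 + 2502 + 32718 + 29033 = 81656
Step 2: Fold carry: (16120 + 1) = 16121
One's complement = ~16121 & 0xFFFF = 49414

49414


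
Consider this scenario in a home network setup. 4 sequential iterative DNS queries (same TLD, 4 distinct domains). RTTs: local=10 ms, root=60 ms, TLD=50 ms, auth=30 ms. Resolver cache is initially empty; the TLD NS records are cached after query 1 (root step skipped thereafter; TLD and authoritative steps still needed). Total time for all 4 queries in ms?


Lookup 1 (cold cache): local + root + TLD + auth = 10 + 60 + 50 + 30 = 150 ms
Lookups 2..4 (TLD NS cached -> skip root; new domain -> still ask TLD and auth): local + TLD + auth = 10 + 50 + 30 = 90 ms each
Remaining 3 lookups: 3 * 90 = 270 ms
Total = 150 + 270 = 420 ms

420


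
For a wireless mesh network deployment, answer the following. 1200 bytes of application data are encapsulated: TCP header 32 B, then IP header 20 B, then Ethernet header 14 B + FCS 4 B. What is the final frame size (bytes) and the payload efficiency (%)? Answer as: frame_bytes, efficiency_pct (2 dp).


TCP segment = 1200 + 32 = 1232 B
IP packet = 1232 + 20 = 1252 B
Ethernet frame = 1252 + 14 + 4 = 1270 B
Efficiency = app / frame = 1200 / 1270 = 0.944882 = 94.4882% -> 94.49% (2 dp)

1270, 94.49


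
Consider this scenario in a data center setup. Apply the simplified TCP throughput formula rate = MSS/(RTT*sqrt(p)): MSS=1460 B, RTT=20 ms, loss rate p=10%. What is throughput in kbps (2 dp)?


Given: MSS = 1460 bytes, RTT = 20 ms, loss = 10%
RTT in seconds = 20 / 1000 = 0.02
Loss rate = 10% = 0.1
sqrt(loss) = sqrt(0.1) = 0.316227766017
Throughput (bytes/s) = 1460 / (0.02 * 0.316227766017) = 230846.2692
Throughput (kbps) = 230846.2692 * 8 / 1000 = 1846.770154 -> 1846.77 kbps (2 dp)

1846.77


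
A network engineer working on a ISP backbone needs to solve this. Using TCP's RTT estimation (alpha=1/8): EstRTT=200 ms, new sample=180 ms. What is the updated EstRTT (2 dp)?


Given: EstRTT = 200 ms, SampleRTT = 180 ms, alpha = 1/8
New EstRTT = (1 - alpha) * EstRTT + alpha * SampleRTT
(7/8) * 200 = 175
(1/8) * 180 = 22.5
New EstRTT = 175 + 22.5 = 197.5 ms -> 197.50 ms (2 dp)

197.50


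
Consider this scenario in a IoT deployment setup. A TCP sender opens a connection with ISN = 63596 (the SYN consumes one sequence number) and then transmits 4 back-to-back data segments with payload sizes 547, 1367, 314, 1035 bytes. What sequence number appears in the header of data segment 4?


The SYN occupies sequence number ISN = 63596, so the first data byte is ISN + 1 = 63597.
SEQ of data segment i = (ISN + 1) + sum of payload sizes of segments 1..i-1.
Segment 1: SEQ = 63597, payload = 547 bytes
Segment 2: SEQ = 64144, payload = 1367 bytes
Segment 3: SEQ = 65511, payload = 314 bytes
Segment 4: SEQ = 65825, payload = 1035 bytes
SEQ of segment 4 = 63597 + 547 + 1367 + 314 = 65825

65825
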